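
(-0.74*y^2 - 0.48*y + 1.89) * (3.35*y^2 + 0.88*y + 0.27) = -2.479*y^4 - 2.2592*y^3 + 5.7093*y^2 + 1.5336*y + 0.5103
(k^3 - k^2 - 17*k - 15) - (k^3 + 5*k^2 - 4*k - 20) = -6*k^2 - 13*k + 5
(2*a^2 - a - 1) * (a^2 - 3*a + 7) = 2*a^4 - 7*a^3 + 16*a^2 - 4*a - 7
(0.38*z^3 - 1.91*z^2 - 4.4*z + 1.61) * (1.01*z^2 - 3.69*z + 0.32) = 0.3838*z^5 - 3.3313*z^4 + 2.7255*z^3 + 17.2509*z^2 - 7.3489*z + 0.5152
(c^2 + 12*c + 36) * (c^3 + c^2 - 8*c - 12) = c^5 + 13*c^4 + 40*c^3 - 72*c^2 - 432*c - 432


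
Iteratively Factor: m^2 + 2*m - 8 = (m - 2)*(m + 4)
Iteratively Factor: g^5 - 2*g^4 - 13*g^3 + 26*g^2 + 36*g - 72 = (g - 2)*(g^4 - 13*g^2 + 36) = (g - 2)*(g + 2)*(g^3 - 2*g^2 - 9*g + 18) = (g - 2)*(g + 2)*(g + 3)*(g^2 - 5*g + 6) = (g - 3)*(g - 2)*(g + 2)*(g + 3)*(g - 2)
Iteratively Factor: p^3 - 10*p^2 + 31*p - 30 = (p - 5)*(p^2 - 5*p + 6) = (p - 5)*(p - 2)*(p - 3)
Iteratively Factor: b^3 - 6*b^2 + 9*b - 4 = (b - 4)*(b^2 - 2*b + 1) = (b - 4)*(b - 1)*(b - 1)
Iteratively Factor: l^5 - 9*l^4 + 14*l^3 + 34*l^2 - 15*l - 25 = (l + 1)*(l^4 - 10*l^3 + 24*l^2 + 10*l - 25) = (l - 5)*(l + 1)*(l^3 - 5*l^2 - l + 5) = (l - 5)^2*(l + 1)*(l^2 - 1) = (l - 5)^2*(l + 1)^2*(l - 1)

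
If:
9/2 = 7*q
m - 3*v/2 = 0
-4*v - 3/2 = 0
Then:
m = -9/16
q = 9/14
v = -3/8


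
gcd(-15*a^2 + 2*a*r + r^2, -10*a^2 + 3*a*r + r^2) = 5*a + r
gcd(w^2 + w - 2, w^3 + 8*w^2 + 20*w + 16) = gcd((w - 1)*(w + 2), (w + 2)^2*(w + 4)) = w + 2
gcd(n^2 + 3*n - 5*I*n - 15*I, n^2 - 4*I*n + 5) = n - 5*I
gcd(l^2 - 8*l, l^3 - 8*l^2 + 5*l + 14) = 1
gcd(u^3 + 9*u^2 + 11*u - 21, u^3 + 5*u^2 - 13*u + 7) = u^2 + 6*u - 7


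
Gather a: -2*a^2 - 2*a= -2*a^2 - 2*a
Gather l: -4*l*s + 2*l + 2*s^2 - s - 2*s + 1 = l*(2 - 4*s) + 2*s^2 - 3*s + 1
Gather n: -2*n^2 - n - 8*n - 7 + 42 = -2*n^2 - 9*n + 35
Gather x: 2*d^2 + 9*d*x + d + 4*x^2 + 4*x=2*d^2 + d + 4*x^2 + x*(9*d + 4)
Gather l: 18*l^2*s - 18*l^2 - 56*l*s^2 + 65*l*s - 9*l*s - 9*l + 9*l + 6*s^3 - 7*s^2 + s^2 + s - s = l^2*(18*s - 18) + l*(-56*s^2 + 56*s) + 6*s^3 - 6*s^2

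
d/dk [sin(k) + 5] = cos(k)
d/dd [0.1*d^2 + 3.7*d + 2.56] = 0.2*d + 3.7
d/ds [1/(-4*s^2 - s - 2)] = (8*s + 1)/(4*s^2 + s + 2)^2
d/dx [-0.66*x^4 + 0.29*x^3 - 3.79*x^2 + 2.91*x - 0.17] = -2.64*x^3 + 0.87*x^2 - 7.58*x + 2.91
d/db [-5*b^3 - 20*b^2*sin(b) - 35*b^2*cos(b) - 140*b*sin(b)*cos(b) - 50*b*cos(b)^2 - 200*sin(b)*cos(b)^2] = 35*b^2*sin(b) - 20*b^2*cos(b) - 15*b^2 - 40*b*sin(b) + 50*b*sin(2*b) - 70*b*cos(b) - 140*b*cos(2*b) - 70*sin(2*b) - 50*cos(b) - 25*cos(2*b) - 150*cos(3*b) - 25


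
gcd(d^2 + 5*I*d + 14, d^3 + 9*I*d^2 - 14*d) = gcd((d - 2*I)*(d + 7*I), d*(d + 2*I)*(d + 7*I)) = d + 7*I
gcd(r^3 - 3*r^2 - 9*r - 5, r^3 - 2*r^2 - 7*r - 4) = r^2 + 2*r + 1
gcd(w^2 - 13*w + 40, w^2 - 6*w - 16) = w - 8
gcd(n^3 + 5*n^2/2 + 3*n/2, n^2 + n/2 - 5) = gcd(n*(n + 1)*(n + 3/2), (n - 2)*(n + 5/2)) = 1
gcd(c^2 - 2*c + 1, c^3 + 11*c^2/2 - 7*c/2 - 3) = c - 1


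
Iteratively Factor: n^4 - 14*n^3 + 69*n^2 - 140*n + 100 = (n - 5)*(n^3 - 9*n^2 + 24*n - 20) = (n - 5)*(n - 2)*(n^2 - 7*n + 10) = (n - 5)*(n - 2)^2*(n - 5)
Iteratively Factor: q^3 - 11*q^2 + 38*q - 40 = (q - 5)*(q^2 - 6*q + 8) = (q - 5)*(q - 2)*(q - 4)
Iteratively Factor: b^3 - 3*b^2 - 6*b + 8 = (b - 1)*(b^2 - 2*b - 8) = (b - 1)*(b + 2)*(b - 4)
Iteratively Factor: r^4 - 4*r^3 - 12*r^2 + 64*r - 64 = (r - 2)*(r^3 - 2*r^2 - 16*r + 32) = (r - 2)^2*(r^2 - 16) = (r - 2)^2*(r + 4)*(r - 4)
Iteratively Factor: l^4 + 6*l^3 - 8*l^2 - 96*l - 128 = (l + 2)*(l^3 + 4*l^2 - 16*l - 64) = (l - 4)*(l + 2)*(l^2 + 8*l + 16) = (l - 4)*(l + 2)*(l + 4)*(l + 4)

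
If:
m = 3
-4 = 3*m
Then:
No Solution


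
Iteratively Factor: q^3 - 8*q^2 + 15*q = (q - 3)*(q^2 - 5*q) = (q - 5)*(q - 3)*(q)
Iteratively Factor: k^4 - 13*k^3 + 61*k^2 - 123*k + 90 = (k - 5)*(k^3 - 8*k^2 + 21*k - 18) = (k - 5)*(k - 3)*(k^2 - 5*k + 6) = (k - 5)*(k - 3)^2*(k - 2)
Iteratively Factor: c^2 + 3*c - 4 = (c - 1)*(c + 4)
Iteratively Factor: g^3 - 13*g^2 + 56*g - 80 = (g - 5)*(g^2 - 8*g + 16) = (g - 5)*(g - 4)*(g - 4)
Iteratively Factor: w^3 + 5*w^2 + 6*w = (w + 3)*(w^2 + 2*w) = w*(w + 3)*(w + 2)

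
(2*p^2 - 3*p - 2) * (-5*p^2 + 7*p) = -10*p^4 + 29*p^3 - 11*p^2 - 14*p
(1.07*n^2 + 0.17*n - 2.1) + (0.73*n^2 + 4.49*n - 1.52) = 1.8*n^2 + 4.66*n - 3.62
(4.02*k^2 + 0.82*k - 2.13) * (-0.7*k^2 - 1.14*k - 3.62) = -2.814*k^4 - 5.1568*k^3 - 13.9962*k^2 - 0.5402*k + 7.7106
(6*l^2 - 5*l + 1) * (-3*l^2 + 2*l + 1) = -18*l^4 + 27*l^3 - 7*l^2 - 3*l + 1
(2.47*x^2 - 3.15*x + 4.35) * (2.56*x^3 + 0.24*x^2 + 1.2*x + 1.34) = 6.3232*x^5 - 7.4712*x^4 + 13.344*x^3 + 0.573800000000001*x^2 + 0.999*x + 5.829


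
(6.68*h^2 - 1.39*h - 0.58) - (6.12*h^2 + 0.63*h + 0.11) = 0.56*h^2 - 2.02*h - 0.69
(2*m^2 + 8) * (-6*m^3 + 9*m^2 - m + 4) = -12*m^5 + 18*m^4 - 50*m^3 + 80*m^2 - 8*m + 32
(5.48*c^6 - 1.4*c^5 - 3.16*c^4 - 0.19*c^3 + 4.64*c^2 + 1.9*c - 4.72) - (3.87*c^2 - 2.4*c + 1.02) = 5.48*c^6 - 1.4*c^5 - 3.16*c^4 - 0.19*c^3 + 0.77*c^2 + 4.3*c - 5.74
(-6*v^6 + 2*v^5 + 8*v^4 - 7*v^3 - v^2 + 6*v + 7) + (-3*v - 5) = -6*v^6 + 2*v^5 + 8*v^4 - 7*v^3 - v^2 + 3*v + 2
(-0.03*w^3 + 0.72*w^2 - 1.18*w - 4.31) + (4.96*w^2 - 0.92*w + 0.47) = -0.03*w^3 + 5.68*w^2 - 2.1*w - 3.84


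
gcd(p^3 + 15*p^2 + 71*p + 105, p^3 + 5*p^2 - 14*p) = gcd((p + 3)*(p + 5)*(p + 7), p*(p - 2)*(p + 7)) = p + 7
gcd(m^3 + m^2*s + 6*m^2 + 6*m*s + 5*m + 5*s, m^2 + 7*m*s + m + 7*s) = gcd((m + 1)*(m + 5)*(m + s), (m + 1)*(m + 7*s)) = m + 1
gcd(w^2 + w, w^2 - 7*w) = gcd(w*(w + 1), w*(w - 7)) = w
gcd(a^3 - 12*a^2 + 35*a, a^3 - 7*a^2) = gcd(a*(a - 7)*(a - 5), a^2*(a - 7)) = a^2 - 7*a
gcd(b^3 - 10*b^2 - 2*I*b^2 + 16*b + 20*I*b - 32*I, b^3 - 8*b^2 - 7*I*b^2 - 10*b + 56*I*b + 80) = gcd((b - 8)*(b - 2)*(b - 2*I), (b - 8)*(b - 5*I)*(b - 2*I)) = b^2 + b*(-8 - 2*I) + 16*I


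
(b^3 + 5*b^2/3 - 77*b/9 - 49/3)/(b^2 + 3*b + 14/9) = (3*b^2 - 2*b - 21)/(3*b + 2)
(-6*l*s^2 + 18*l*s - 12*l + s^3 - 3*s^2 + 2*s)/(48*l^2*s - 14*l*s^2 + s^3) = (s^2 - 3*s + 2)/(s*(-8*l + s))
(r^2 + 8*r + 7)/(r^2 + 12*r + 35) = (r + 1)/(r + 5)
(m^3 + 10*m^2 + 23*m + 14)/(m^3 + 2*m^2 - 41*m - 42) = (m + 2)/(m - 6)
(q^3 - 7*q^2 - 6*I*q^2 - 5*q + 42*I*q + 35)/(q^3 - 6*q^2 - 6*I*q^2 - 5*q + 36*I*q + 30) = (q - 7)/(q - 6)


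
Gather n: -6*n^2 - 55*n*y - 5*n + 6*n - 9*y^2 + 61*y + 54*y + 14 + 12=-6*n^2 + n*(1 - 55*y) - 9*y^2 + 115*y + 26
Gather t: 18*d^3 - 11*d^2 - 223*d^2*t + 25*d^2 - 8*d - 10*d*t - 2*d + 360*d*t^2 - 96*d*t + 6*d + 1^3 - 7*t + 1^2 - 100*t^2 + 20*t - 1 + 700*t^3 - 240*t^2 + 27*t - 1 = 18*d^3 + 14*d^2 - 4*d + 700*t^3 + t^2*(360*d - 340) + t*(-223*d^2 - 106*d + 40)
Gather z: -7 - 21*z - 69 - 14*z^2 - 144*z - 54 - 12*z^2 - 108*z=-26*z^2 - 273*z - 130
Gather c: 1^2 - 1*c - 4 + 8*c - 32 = 7*c - 35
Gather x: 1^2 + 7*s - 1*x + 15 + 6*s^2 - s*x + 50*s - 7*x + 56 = 6*s^2 + 57*s + x*(-s - 8) + 72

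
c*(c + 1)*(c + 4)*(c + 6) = c^4 + 11*c^3 + 34*c^2 + 24*c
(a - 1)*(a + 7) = a^2 + 6*a - 7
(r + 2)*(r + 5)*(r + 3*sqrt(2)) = r^3 + 3*sqrt(2)*r^2 + 7*r^2 + 10*r + 21*sqrt(2)*r + 30*sqrt(2)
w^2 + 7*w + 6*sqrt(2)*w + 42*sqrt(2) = (w + 7)*(w + 6*sqrt(2))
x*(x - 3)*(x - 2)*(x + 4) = x^4 - x^3 - 14*x^2 + 24*x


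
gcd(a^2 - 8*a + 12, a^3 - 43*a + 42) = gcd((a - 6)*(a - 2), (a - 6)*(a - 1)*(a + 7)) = a - 6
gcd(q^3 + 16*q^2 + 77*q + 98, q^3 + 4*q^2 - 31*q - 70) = q^2 + 9*q + 14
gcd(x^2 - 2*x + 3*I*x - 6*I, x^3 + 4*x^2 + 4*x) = 1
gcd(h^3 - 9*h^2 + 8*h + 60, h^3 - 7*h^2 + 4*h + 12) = h - 6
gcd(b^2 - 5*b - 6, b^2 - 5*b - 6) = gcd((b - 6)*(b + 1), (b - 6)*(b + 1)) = b^2 - 5*b - 6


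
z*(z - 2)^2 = z^3 - 4*z^2 + 4*z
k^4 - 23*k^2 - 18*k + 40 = (k - 5)*(k - 1)*(k + 2)*(k + 4)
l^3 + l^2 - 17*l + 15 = (l - 3)*(l - 1)*(l + 5)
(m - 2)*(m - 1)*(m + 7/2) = m^3 + m^2/2 - 17*m/2 + 7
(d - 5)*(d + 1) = d^2 - 4*d - 5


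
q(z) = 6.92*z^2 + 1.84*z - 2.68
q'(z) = 13.84*z + 1.84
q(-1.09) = 3.54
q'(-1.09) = -13.25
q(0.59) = 0.81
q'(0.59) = 10.01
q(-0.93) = 1.59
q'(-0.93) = -11.03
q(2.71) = 53.13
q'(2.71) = 39.35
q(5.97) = 254.94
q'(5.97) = 84.46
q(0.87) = 4.16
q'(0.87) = 13.88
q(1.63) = 18.70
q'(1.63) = 24.40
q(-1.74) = 15.07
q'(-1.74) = -22.24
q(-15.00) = 1526.72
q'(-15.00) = -205.76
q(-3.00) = 54.08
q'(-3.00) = -39.68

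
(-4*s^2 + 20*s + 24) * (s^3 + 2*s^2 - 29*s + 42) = -4*s^5 + 12*s^4 + 180*s^3 - 700*s^2 + 144*s + 1008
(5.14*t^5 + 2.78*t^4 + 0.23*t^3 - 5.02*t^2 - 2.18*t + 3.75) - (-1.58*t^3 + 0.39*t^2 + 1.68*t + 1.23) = 5.14*t^5 + 2.78*t^4 + 1.81*t^3 - 5.41*t^2 - 3.86*t + 2.52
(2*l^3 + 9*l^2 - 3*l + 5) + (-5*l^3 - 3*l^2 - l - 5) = -3*l^3 + 6*l^2 - 4*l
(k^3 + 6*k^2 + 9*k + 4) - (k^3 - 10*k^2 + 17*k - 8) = 16*k^2 - 8*k + 12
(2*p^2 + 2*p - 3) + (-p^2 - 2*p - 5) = p^2 - 8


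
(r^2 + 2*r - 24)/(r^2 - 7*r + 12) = (r + 6)/(r - 3)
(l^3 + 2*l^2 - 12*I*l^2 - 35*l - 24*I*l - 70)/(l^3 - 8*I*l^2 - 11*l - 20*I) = (l^2 + l*(2 - 7*I) - 14*I)/(l^2 - 3*I*l + 4)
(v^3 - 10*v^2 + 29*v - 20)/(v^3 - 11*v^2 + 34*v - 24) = (v - 5)/(v - 6)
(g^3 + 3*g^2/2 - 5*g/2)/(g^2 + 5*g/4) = 2*(2*g^2 + 3*g - 5)/(4*g + 5)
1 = 1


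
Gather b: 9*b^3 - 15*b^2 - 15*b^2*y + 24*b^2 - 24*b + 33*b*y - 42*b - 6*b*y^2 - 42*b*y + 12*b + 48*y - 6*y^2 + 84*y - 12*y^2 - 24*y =9*b^3 + b^2*(9 - 15*y) + b*(-6*y^2 - 9*y - 54) - 18*y^2 + 108*y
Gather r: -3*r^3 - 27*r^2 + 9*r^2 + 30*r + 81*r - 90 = -3*r^3 - 18*r^2 + 111*r - 90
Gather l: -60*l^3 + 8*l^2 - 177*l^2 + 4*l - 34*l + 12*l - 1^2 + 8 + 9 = -60*l^3 - 169*l^2 - 18*l + 16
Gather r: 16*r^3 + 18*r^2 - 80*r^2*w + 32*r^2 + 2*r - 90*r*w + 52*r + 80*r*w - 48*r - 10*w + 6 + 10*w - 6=16*r^3 + r^2*(50 - 80*w) + r*(6 - 10*w)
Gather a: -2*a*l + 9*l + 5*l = -2*a*l + 14*l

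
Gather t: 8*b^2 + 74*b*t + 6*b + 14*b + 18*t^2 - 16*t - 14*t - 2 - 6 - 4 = 8*b^2 + 20*b + 18*t^2 + t*(74*b - 30) - 12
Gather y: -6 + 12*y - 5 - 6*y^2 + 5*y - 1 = -6*y^2 + 17*y - 12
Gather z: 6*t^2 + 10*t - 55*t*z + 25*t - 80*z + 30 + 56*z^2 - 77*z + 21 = 6*t^2 + 35*t + 56*z^2 + z*(-55*t - 157) + 51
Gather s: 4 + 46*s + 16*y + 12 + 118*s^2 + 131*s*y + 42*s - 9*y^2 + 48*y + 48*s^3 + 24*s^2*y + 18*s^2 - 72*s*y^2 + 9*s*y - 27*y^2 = 48*s^3 + s^2*(24*y + 136) + s*(-72*y^2 + 140*y + 88) - 36*y^2 + 64*y + 16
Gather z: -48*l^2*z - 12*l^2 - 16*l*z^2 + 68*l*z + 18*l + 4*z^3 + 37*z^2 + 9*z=-12*l^2 + 18*l + 4*z^3 + z^2*(37 - 16*l) + z*(-48*l^2 + 68*l + 9)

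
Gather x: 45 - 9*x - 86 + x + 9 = -8*x - 32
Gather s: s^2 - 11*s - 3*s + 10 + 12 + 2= s^2 - 14*s + 24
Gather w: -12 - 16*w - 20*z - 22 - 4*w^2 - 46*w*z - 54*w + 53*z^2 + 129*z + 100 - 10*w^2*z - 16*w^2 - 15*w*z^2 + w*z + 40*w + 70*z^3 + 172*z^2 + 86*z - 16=w^2*(-10*z - 20) + w*(-15*z^2 - 45*z - 30) + 70*z^3 + 225*z^2 + 195*z + 50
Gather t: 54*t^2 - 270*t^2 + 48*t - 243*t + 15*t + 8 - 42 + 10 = -216*t^2 - 180*t - 24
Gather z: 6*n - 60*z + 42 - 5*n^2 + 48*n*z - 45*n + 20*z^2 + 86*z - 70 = -5*n^2 - 39*n + 20*z^2 + z*(48*n + 26) - 28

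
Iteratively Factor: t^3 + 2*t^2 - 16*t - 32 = (t - 4)*(t^2 + 6*t + 8) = (t - 4)*(t + 4)*(t + 2)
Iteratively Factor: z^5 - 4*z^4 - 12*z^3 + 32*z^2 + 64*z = (z + 2)*(z^4 - 6*z^3 + 32*z) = (z + 2)^2*(z^3 - 8*z^2 + 16*z) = (z - 4)*(z + 2)^2*(z^2 - 4*z) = z*(z - 4)*(z + 2)^2*(z - 4)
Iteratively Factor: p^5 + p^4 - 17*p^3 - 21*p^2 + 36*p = (p + 3)*(p^4 - 2*p^3 - 11*p^2 + 12*p) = (p - 1)*(p + 3)*(p^3 - p^2 - 12*p) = p*(p - 1)*(p + 3)*(p^2 - p - 12) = p*(p - 4)*(p - 1)*(p + 3)*(p + 3)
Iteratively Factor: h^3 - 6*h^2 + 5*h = (h - 1)*(h^2 - 5*h) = (h - 5)*(h - 1)*(h)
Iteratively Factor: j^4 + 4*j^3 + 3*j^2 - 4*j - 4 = (j - 1)*(j^3 + 5*j^2 + 8*j + 4) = (j - 1)*(j + 2)*(j^2 + 3*j + 2) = (j - 1)*(j + 2)^2*(j + 1)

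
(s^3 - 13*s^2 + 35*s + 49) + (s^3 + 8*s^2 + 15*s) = 2*s^3 - 5*s^2 + 50*s + 49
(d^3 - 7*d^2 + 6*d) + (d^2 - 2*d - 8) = d^3 - 6*d^2 + 4*d - 8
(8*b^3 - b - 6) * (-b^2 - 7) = -8*b^5 - 55*b^3 + 6*b^2 + 7*b + 42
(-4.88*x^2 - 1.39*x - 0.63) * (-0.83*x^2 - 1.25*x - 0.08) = 4.0504*x^4 + 7.2537*x^3 + 2.6508*x^2 + 0.8987*x + 0.0504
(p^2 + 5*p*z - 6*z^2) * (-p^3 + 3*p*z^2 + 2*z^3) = -p^5 - 5*p^4*z + 9*p^3*z^2 + 17*p^2*z^3 - 8*p*z^4 - 12*z^5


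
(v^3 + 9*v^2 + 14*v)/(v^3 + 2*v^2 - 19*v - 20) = v*(v^2 + 9*v + 14)/(v^3 + 2*v^2 - 19*v - 20)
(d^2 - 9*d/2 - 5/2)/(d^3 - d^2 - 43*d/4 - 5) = 2*(d - 5)/(2*d^2 - 3*d - 20)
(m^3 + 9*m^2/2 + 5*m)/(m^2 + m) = (m^2 + 9*m/2 + 5)/(m + 1)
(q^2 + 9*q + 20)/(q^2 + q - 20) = (q + 4)/(q - 4)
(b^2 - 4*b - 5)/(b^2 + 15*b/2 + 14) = 2*(b^2 - 4*b - 5)/(2*b^2 + 15*b + 28)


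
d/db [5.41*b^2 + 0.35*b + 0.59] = 10.82*b + 0.35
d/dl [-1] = 0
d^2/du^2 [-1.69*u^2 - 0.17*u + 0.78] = -3.38000000000000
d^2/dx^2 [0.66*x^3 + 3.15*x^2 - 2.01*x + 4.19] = 3.96*x + 6.3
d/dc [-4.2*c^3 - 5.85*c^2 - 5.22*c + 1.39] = -12.6*c^2 - 11.7*c - 5.22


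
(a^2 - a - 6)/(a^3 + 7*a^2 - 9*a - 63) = (a + 2)/(a^2 + 10*a + 21)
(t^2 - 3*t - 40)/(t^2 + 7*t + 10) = (t - 8)/(t + 2)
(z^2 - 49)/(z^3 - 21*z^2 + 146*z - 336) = (z + 7)/(z^2 - 14*z + 48)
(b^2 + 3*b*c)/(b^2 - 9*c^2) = b/(b - 3*c)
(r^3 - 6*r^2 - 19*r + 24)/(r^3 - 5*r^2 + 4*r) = (r^2 - 5*r - 24)/(r*(r - 4))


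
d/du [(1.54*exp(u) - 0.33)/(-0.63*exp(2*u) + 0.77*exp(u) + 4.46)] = (0.9702*exp(2*u) - 0.4158*exp(u) + 7.1225)*exp(u)/(0.3969*exp(4*u) - 0.9702*exp(3*u) - 5.0267*exp(2*u) + 6.8684*exp(u) + 19.8916)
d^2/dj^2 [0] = 0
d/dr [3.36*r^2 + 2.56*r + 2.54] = 6.72*r + 2.56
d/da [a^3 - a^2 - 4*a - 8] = 3*a^2 - 2*a - 4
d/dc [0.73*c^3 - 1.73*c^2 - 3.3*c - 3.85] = 2.19*c^2 - 3.46*c - 3.3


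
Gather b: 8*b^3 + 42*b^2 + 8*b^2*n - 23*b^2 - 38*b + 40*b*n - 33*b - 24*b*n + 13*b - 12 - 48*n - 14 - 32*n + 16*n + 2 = 8*b^3 + b^2*(8*n + 19) + b*(16*n - 58) - 64*n - 24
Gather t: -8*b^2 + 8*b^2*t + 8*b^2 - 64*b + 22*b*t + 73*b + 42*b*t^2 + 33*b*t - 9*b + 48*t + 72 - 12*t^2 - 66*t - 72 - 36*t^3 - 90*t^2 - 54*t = -36*t^3 + t^2*(42*b - 102) + t*(8*b^2 + 55*b - 72)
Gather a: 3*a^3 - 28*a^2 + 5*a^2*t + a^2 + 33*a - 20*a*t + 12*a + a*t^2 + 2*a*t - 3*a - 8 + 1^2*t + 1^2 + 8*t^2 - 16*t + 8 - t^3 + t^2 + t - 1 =3*a^3 + a^2*(5*t - 27) + a*(t^2 - 18*t + 42) - t^3 + 9*t^2 - 14*t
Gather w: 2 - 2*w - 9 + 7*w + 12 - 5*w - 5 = 0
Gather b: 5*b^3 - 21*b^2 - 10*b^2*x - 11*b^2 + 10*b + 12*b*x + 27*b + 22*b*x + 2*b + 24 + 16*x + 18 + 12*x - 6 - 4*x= 5*b^3 + b^2*(-10*x - 32) + b*(34*x + 39) + 24*x + 36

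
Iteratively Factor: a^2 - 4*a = (a - 4)*(a)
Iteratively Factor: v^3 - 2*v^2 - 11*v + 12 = (v + 3)*(v^2 - 5*v + 4) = (v - 1)*(v + 3)*(v - 4)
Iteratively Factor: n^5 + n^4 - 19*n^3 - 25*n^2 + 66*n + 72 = (n - 4)*(n^4 + 5*n^3 + n^2 - 21*n - 18) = (n - 4)*(n + 1)*(n^3 + 4*n^2 - 3*n - 18) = (n - 4)*(n + 1)*(n + 3)*(n^2 + n - 6) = (n - 4)*(n - 2)*(n + 1)*(n + 3)*(n + 3)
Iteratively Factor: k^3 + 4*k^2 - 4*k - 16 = (k + 4)*(k^2 - 4) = (k - 2)*(k + 4)*(k + 2)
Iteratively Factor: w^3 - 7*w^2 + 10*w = (w - 5)*(w^2 - 2*w) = w*(w - 5)*(w - 2)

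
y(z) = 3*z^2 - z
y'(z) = 6*z - 1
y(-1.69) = 10.26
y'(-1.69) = -11.14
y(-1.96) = 13.48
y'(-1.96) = -12.76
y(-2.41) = 19.83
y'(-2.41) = -15.46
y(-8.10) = 204.93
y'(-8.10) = -49.60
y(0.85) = 1.32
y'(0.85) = 4.10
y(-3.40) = 38.08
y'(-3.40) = -21.40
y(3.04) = 24.68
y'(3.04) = 17.24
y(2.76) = 20.09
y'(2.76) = 15.56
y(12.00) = 420.00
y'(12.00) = 71.00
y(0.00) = 0.00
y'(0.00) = -1.00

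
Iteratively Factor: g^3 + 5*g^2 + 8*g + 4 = (g + 1)*(g^2 + 4*g + 4) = (g + 1)*(g + 2)*(g + 2)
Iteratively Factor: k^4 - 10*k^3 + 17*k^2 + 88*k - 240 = (k + 3)*(k^3 - 13*k^2 + 56*k - 80) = (k - 5)*(k + 3)*(k^2 - 8*k + 16) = (k - 5)*(k - 4)*(k + 3)*(k - 4)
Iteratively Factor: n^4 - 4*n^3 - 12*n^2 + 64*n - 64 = (n - 4)*(n^3 - 12*n + 16) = (n - 4)*(n + 4)*(n^2 - 4*n + 4) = (n - 4)*(n - 2)*(n + 4)*(n - 2)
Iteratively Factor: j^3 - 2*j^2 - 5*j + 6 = (j + 2)*(j^2 - 4*j + 3) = (j - 3)*(j + 2)*(j - 1)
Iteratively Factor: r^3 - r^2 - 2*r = (r + 1)*(r^2 - 2*r) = r*(r + 1)*(r - 2)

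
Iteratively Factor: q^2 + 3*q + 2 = (q + 2)*(q + 1)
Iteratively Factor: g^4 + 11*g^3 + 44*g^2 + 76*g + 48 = (g + 3)*(g^3 + 8*g^2 + 20*g + 16) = (g + 3)*(g + 4)*(g^2 + 4*g + 4) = (g + 2)*(g + 3)*(g + 4)*(g + 2)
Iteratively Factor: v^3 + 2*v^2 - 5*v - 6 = (v + 3)*(v^2 - v - 2) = (v - 2)*(v + 3)*(v + 1)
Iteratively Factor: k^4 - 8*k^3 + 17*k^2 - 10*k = (k - 1)*(k^3 - 7*k^2 + 10*k) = (k - 5)*(k - 1)*(k^2 - 2*k) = (k - 5)*(k - 2)*(k - 1)*(k)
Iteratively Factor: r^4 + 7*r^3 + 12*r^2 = (r + 4)*(r^3 + 3*r^2) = r*(r + 4)*(r^2 + 3*r) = r^2*(r + 4)*(r + 3)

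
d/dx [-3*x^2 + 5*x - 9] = 5 - 6*x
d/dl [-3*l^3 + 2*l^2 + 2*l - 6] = -9*l^2 + 4*l + 2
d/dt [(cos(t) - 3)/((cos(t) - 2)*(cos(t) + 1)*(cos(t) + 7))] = (-69*cos(t) - 3*cos(2*t) + cos(3*t) + 79)*sin(t)/(2*(cos(t) - 2)^2*(cos(t) + 1)^2*(cos(t) + 7)^2)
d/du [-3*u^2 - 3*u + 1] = -6*u - 3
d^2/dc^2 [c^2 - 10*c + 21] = 2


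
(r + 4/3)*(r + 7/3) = r^2 + 11*r/3 + 28/9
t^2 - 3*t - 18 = (t - 6)*(t + 3)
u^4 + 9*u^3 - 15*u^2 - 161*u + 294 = (u - 3)*(u - 2)*(u + 7)^2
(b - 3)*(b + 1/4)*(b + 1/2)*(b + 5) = b^4 + 11*b^3/4 - 107*b^2/8 - 11*b - 15/8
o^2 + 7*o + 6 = (o + 1)*(o + 6)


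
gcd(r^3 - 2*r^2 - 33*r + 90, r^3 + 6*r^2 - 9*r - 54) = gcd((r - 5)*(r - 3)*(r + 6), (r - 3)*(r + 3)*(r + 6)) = r^2 + 3*r - 18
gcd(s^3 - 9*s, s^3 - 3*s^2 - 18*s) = s^2 + 3*s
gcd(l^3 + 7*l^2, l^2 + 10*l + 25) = 1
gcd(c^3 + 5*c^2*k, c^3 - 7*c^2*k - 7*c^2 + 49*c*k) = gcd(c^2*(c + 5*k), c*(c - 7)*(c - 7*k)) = c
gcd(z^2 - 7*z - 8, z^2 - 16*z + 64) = z - 8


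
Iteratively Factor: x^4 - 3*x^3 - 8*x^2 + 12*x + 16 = (x + 2)*(x^3 - 5*x^2 + 2*x + 8) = (x + 1)*(x + 2)*(x^2 - 6*x + 8) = (x - 4)*(x + 1)*(x + 2)*(x - 2)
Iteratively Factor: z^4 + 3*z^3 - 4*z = (z + 2)*(z^3 + z^2 - 2*z) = z*(z + 2)*(z^2 + z - 2) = z*(z + 2)^2*(z - 1)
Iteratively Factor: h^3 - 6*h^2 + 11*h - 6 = (h - 2)*(h^2 - 4*h + 3) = (h - 3)*(h - 2)*(h - 1)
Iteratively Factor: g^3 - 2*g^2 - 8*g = (g)*(g^2 - 2*g - 8) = g*(g - 4)*(g + 2)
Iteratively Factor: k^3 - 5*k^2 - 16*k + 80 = (k - 5)*(k^2 - 16) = (k - 5)*(k - 4)*(k + 4)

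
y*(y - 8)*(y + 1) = y^3 - 7*y^2 - 8*y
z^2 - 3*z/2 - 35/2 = (z - 5)*(z + 7/2)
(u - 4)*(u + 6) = u^2 + 2*u - 24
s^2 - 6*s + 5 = (s - 5)*(s - 1)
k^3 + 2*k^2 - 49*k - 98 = (k - 7)*(k + 2)*(k + 7)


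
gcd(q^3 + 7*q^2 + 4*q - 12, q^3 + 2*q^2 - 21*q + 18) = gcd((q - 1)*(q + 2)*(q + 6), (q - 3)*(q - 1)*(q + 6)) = q^2 + 5*q - 6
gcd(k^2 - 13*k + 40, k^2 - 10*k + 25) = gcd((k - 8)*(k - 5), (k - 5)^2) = k - 5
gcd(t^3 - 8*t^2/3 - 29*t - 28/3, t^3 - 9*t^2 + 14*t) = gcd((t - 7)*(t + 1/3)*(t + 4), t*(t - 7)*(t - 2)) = t - 7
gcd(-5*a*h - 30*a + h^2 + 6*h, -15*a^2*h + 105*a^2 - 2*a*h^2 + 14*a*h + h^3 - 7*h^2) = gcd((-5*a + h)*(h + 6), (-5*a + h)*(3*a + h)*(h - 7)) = 5*a - h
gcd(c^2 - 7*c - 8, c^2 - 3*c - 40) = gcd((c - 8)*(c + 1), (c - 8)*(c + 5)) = c - 8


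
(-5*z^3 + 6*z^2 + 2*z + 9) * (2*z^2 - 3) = -10*z^5 + 12*z^4 + 19*z^3 - 6*z - 27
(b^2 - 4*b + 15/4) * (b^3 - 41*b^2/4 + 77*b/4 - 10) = b^5 - 57*b^4/4 + 64*b^3 - 2007*b^2/16 + 1795*b/16 - 75/2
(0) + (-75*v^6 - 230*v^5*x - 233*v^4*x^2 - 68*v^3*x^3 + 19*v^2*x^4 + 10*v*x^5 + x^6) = -75*v^6 - 230*v^5*x - 233*v^4*x^2 - 68*v^3*x^3 + 19*v^2*x^4 + 10*v*x^5 + x^6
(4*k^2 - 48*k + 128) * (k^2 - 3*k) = 4*k^4 - 60*k^3 + 272*k^2 - 384*k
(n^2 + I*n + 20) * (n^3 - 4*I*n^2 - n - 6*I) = n^5 - 3*I*n^4 + 23*n^3 - 87*I*n^2 - 14*n - 120*I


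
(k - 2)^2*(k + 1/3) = k^3 - 11*k^2/3 + 8*k/3 + 4/3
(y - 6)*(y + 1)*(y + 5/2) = y^3 - 5*y^2/2 - 37*y/2 - 15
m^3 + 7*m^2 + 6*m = m*(m + 1)*(m + 6)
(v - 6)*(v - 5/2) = v^2 - 17*v/2 + 15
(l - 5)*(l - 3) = l^2 - 8*l + 15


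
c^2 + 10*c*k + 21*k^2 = (c + 3*k)*(c + 7*k)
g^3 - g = g*(g - 1)*(g + 1)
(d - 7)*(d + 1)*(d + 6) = d^3 - 43*d - 42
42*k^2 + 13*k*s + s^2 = (6*k + s)*(7*k + s)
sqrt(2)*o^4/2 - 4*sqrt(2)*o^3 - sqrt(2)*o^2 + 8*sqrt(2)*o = o*(o - 8)*(o - sqrt(2))*(sqrt(2)*o/2 + 1)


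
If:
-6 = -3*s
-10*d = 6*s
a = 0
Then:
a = 0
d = -6/5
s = 2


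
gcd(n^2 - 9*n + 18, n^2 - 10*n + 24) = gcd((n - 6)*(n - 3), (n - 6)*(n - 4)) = n - 6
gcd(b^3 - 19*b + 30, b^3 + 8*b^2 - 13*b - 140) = b + 5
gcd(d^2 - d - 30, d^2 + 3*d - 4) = 1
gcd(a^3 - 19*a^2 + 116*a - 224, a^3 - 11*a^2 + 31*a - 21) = a - 7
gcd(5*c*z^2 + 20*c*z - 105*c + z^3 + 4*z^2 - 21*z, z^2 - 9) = z - 3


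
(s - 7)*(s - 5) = s^2 - 12*s + 35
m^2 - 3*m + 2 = (m - 2)*(m - 1)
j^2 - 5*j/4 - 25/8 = (j - 5/2)*(j + 5/4)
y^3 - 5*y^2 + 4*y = y*(y - 4)*(y - 1)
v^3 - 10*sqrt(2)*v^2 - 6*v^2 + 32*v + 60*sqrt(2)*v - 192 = (v - 6)*(v - 8*sqrt(2))*(v - 2*sqrt(2))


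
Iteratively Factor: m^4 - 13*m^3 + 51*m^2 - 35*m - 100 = (m - 4)*(m^3 - 9*m^2 + 15*m + 25) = (m - 4)*(m + 1)*(m^2 - 10*m + 25) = (m - 5)*(m - 4)*(m + 1)*(m - 5)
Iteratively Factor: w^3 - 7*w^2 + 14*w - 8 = (w - 4)*(w^2 - 3*w + 2) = (w - 4)*(w - 1)*(w - 2)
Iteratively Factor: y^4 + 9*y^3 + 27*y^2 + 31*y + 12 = (y + 1)*(y^3 + 8*y^2 + 19*y + 12) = (y + 1)^2*(y^2 + 7*y + 12) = (y + 1)^2*(y + 3)*(y + 4)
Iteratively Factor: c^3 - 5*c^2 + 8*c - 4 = (c - 2)*(c^2 - 3*c + 2) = (c - 2)*(c - 1)*(c - 2)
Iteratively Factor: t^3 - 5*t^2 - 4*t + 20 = (t - 5)*(t^2 - 4) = (t - 5)*(t - 2)*(t + 2)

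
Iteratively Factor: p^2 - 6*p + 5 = (p - 1)*(p - 5)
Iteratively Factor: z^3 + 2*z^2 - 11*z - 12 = (z + 1)*(z^2 + z - 12) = (z + 1)*(z + 4)*(z - 3)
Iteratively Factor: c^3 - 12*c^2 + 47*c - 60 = (c - 3)*(c^2 - 9*c + 20) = (c - 5)*(c - 3)*(c - 4)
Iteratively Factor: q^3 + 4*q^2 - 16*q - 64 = (q + 4)*(q^2 - 16) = (q - 4)*(q + 4)*(q + 4)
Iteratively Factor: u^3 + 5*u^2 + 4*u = (u + 4)*(u^2 + u) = u*(u + 4)*(u + 1)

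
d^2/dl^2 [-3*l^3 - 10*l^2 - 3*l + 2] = -18*l - 20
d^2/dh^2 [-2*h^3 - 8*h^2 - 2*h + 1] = -12*h - 16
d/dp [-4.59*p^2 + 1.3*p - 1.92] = 1.3 - 9.18*p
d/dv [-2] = 0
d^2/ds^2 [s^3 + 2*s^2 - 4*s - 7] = 6*s + 4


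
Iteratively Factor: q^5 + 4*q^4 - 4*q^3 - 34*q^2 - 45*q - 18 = (q + 3)*(q^4 + q^3 - 7*q^2 - 13*q - 6) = (q + 2)*(q + 3)*(q^3 - q^2 - 5*q - 3) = (q - 3)*(q + 2)*(q + 3)*(q^2 + 2*q + 1) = (q - 3)*(q + 1)*(q + 2)*(q + 3)*(q + 1)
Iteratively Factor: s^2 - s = (s - 1)*(s)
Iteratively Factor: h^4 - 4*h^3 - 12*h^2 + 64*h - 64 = (h + 4)*(h^3 - 8*h^2 + 20*h - 16) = (h - 4)*(h + 4)*(h^2 - 4*h + 4) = (h - 4)*(h - 2)*(h + 4)*(h - 2)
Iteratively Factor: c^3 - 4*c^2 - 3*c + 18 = (c - 3)*(c^2 - c - 6) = (c - 3)^2*(c + 2)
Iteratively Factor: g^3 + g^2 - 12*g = (g + 4)*(g^2 - 3*g) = (g - 3)*(g + 4)*(g)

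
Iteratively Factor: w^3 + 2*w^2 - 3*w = (w + 3)*(w^2 - w) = w*(w + 3)*(w - 1)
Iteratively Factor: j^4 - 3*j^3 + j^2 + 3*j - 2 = (j - 1)*(j^3 - 2*j^2 - j + 2) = (j - 1)*(j + 1)*(j^2 - 3*j + 2) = (j - 2)*(j - 1)*(j + 1)*(j - 1)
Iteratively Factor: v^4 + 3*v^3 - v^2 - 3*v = (v + 3)*(v^3 - v) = (v - 1)*(v + 3)*(v^2 + v) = v*(v - 1)*(v + 3)*(v + 1)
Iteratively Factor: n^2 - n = (n)*(n - 1)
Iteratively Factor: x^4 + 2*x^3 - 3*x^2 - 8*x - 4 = (x + 2)*(x^3 - 3*x - 2) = (x - 2)*(x + 2)*(x^2 + 2*x + 1) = (x - 2)*(x + 1)*(x + 2)*(x + 1)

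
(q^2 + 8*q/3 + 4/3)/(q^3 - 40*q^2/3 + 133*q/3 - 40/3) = (3*q^2 + 8*q + 4)/(3*q^3 - 40*q^2 + 133*q - 40)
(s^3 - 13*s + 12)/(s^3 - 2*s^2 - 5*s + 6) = (s + 4)/(s + 2)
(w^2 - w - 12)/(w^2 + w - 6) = (w - 4)/(w - 2)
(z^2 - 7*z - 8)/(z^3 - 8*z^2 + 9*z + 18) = (z - 8)/(z^2 - 9*z + 18)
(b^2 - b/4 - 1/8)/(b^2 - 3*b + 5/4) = (4*b + 1)/(2*(2*b - 5))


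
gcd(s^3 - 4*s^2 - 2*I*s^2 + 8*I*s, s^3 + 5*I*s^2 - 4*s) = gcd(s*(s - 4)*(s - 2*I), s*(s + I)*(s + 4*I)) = s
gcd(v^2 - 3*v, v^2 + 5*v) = v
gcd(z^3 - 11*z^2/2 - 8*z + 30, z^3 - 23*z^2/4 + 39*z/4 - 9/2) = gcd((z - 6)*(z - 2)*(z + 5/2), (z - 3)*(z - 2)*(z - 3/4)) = z - 2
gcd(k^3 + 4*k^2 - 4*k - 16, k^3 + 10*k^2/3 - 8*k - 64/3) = k^2 + 6*k + 8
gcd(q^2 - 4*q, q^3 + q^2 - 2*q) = q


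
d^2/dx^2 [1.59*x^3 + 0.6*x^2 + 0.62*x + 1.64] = 9.54*x + 1.2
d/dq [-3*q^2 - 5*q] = -6*q - 5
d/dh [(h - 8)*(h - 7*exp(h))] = h - (h - 8)*(7*exp(h) - 1) - 7*exp(h)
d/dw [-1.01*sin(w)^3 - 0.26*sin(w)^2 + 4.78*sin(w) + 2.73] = (-3.03*sin(w)^2 - 0.52*sin(w) + 4.78)*cos(w)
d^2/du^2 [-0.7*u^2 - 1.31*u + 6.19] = -1.40000000000000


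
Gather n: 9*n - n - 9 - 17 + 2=8*n - 24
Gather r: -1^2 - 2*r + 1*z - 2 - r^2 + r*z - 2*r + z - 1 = -r^2 + r*(z - 4) + 2*z - 4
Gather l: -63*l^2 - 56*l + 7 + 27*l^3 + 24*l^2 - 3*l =27*l^3 - 39*l^2 - 59*l + 7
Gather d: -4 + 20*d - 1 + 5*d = 25*d - 5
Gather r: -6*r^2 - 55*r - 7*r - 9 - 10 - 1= -6*r^2 - 62*r - 20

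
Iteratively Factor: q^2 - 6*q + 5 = (q - 5)*(q - 1)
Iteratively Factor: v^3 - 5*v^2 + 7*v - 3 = (v - 1)*(v^2 - 4*v + 3) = (v - 3)*(v - 1)*(v - 1)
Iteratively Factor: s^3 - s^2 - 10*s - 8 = (s + 1)*(s^2 - 2*s - 8) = (s + 1)*(s + 2)*(s - 4)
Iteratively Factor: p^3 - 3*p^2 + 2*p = (p - 1)*(p^2 - 2*p) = (p - 2)*(p - 1)*(p)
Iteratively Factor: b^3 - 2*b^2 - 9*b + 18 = (b - 3)*(b^2 + b - 6) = (b - 3)*(b + 3)*(b - 2)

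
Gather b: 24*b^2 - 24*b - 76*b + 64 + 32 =24*b^2 - 100*b + 96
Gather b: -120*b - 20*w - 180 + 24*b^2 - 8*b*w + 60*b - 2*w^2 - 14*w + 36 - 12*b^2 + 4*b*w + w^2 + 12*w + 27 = 12*b^2 + b*(-4*w - 60) - w^2 - 22*w - 117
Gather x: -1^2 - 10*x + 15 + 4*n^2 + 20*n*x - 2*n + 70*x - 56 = 4*n^2 - 2*n + x*(20*n + 60) - 42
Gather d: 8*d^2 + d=8*d^2 + d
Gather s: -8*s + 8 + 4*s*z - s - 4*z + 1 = s*(4*z - 9) - 4*z + 9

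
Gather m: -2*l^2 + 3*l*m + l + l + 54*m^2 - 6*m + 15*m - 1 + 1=-2*l^2 + 2*l + 54*m^2 + m*(3*l + 9)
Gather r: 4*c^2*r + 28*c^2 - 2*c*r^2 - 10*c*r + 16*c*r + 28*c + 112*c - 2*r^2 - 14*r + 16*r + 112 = 28*c^2 + 140*c + r^2*(-2*c - 2) + r*(4*c^2 + 6*c + 2) + 112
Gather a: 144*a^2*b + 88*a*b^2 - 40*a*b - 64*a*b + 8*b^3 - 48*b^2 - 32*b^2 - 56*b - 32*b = 144*a^2*b + a*(88*b^2 - 104*b) + 8*b^3 - 80*b^2 - 88*b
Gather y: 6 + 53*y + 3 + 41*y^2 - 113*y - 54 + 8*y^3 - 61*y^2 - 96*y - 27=8*y^3 - 20*y^2 - 156*y - 72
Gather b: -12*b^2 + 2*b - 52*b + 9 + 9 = -12*b^2 - 50*b + 18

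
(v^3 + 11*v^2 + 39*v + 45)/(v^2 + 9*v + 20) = (v^2 + 6*v + 9)/(v + 4)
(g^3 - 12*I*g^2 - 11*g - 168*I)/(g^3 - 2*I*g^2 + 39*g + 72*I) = (g - 7*I)/(g + 3*I)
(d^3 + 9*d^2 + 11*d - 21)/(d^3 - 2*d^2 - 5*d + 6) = (d^2 + 10*d + 21)/(d^2 - d - 6)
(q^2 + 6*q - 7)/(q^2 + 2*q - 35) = (q - 1)/(q - 5)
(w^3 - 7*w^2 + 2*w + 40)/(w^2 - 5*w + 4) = (w^2 - 3*w - 10)/(w - 1)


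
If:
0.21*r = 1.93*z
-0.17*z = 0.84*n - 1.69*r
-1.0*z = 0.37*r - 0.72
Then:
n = 2.99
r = 1.50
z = 0.16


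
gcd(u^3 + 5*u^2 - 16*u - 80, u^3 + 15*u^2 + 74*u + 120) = u^2 + 9*u + 20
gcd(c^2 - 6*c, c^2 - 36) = c - 6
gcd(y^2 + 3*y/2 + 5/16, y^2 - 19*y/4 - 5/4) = y + 1/4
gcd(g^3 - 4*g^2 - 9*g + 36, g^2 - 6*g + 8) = g - 4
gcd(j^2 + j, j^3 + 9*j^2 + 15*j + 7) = j + 1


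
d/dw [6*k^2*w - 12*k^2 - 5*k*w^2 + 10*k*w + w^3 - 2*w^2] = 6*k^2 - 10*k*w + 10*k + 3*w^2 - 4*w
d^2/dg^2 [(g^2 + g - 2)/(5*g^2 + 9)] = 2*(25*g^3 - 285*g^2 - 135*g + 171)/(125*g^6 + 675*g^4 + 1215*g^2 + 729)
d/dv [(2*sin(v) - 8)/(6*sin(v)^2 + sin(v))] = 4*(-3*cos(v) + 24/tan(v) + 2*cos(v)/sin(v)^2)/(6*sin(v) + 1)^2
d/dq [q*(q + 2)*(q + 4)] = 3*q^2 + 12*q + 8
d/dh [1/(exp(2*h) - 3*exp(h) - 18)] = (3 - 2*exp(h))*exp(h)/(-exp(2*h) + 3*exp(h) + 18)^2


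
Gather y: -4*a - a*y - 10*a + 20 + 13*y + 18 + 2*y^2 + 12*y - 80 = -14*a + 2*y^2 + y*(25 - a) - 42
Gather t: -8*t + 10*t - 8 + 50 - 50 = 2*t - 8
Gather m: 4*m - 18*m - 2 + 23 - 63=-14*m - 42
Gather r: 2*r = 2*r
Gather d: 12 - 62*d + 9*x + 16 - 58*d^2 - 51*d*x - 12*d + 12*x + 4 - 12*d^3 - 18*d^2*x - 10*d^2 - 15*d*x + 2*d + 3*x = -12*d^3 + d^2*(-18*x - 68) + d*(-66*x - 72) + 24*x + 32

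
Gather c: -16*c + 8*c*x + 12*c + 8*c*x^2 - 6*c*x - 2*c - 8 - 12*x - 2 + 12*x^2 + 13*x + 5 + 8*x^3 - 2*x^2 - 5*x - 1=c*(8*x^2 + 2*x - 6) + 8*x^3 + 10*x^2 - 4*x - 6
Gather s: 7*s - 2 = 7*s - 2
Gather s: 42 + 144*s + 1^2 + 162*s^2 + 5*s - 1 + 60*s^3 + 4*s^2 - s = 60*s^3 + 166*s^2 + 148*s + 42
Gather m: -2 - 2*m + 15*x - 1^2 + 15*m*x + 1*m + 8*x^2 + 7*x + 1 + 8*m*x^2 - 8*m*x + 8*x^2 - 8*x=m*(8*x^2 + 7*x - 1) + 16*x^2 + 14*x - 2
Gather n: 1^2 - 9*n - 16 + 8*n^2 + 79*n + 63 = 8*n^2 + 70*n + 48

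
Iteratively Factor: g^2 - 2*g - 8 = (g + 2)*(g - 4)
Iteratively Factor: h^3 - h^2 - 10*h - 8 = (h - 4)*(h^2 + 3*h + 2) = (h - 4)*(h + 2)*(h + 1)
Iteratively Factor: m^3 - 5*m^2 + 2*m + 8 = (m + 1)*(m^2 - 6*m + 8) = (m - 2)*(m + 1)*(m - 4)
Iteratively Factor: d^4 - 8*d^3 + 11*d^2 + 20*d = (d)*(d^3 - 8*d^2 + 11*d + 20) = d*(d + 1)*(d^2 - 9*d + 20) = d*(d - 5)*(d + 1)*(d - 4)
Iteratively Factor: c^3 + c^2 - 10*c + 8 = (c - 2)*(c^2 + 3*c - 4) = (c - 2)*(c - 1)*(c + 4)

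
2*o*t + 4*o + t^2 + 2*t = (2*o + t)*(t + 2)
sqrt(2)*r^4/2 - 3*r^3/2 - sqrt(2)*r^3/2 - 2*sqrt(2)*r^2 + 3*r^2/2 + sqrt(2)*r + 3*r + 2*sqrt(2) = (r - 2)*(r + 1)*(r - 2*sqrt(2))*(sqrt(2)*r/2 + 1/2)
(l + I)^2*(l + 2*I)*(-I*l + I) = -I*l^4 + 4*l^3 + I*l^3 - 4*l^2 + 5*I*l^2 - 2*l - 5*I*l + 2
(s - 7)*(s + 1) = s^2 - 6*s - 7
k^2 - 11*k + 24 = (k - 8)*(k - 3)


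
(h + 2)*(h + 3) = h^2 + 5*h + 6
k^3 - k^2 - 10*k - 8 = (k - 4)*(k + 1)*(k + 2)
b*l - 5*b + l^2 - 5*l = (b + l)*(l - 5)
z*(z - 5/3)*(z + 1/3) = z^3 - 4*z^2/3 - 5*z/9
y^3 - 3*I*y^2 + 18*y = y*(y - 6*I)*(y + 3*I)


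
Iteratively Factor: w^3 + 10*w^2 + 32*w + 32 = (w + 2)*(w^2 + 8*w + 16) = (w + 2)*(w + 4)*(w + 4)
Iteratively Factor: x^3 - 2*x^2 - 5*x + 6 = (x - 3)*(x^2 + x - 2) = (x - 3)*(x + 2)*(x - 1)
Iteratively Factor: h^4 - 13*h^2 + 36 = (h - 2)*(h^3 + 2*h^2 - 9*h - 18) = (h - 2)*(h + 2)*(h^2 - 9) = (h - 3)*(h - 2)*(h + 2)*(h + 3)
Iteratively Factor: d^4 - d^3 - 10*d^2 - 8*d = (d - 4)*(d^3 + 3*d^2 + 2*d) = d*(d - 4)*(d^2 + 3*d + 2) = d*(d - 4)*(d + 2)*(d + 1)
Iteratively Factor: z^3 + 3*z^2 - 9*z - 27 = (z - 3)*(z^2 + 6*z + 9) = (z - 3)*(z + 3)*(z + 3)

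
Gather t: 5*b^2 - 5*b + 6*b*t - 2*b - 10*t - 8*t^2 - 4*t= 5*b^2 - 7*b - 8*t^2 + t*(6*b - 14)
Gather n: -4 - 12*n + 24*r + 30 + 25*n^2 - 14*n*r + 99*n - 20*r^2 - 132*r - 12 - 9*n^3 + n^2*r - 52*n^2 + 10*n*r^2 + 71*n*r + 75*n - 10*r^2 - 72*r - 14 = -9*n^3 + n^2*(r - 27) + n*(10*r^2 + 57*r + 162) - 30*r^2 - 180*r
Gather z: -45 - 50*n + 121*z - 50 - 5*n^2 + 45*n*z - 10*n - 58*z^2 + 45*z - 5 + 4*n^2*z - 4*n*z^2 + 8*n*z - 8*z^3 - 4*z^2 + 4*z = -5*n^2 - 60*n - 8*z^3 + z^2*(-4*n - 62) + z*(4*n^2 + 53*n + 170) - 100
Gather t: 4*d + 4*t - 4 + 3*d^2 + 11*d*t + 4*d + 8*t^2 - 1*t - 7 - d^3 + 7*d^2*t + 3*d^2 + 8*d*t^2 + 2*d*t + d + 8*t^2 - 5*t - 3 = -d^3 + 6*d^2 + 9*d + t^2*(8*d + 16) + t*(7*d^2 + 13*d - 2) - 14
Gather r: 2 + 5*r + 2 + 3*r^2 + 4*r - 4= 3*r^2 + 9*r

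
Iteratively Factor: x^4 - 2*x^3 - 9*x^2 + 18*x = (x - 3)*(x^3 + x^2 - 6*x) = x*(x - 3)*(x^2 + x - 6) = x*(x - 3)*(x + 3)*(x - 2)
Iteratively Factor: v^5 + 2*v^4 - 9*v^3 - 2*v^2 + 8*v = (v)*(v^4 + 2*v^3 - 9*v^2 - 2*v + 8) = v*(v - 2)*(v^3 + 4*v^2 - v - 4) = v*(v - 2)*(v - 1)*(v^2 + 5*v + 4) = v*(v - 2)*(v - 1)*(v + 1)*(v + 4)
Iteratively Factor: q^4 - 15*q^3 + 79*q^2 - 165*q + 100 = (q - 5)*(q^3 - 10*q^2 + 29*q - 20) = (q - 5)^2*(q^2 - 5*q + 4) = (q - 5)^2*(q - 4)*(q - 1)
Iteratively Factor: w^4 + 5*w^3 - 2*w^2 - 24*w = (w - 2)*(w^3 + 7*w^2 + 12*w) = (w - 2)*(w + 3)*(w^2 + 4*w) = (w - 2)*(w + 3)*(w + 4)*(w)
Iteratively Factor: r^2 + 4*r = (r)*(r + 4)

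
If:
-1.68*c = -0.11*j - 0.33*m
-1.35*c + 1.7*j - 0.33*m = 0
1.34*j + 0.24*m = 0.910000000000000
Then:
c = 0.27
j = 0.46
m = 1.24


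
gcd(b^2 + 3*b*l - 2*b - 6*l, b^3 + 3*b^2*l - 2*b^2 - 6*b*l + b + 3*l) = b + 3*l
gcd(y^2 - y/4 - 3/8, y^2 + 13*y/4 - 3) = y - 3/4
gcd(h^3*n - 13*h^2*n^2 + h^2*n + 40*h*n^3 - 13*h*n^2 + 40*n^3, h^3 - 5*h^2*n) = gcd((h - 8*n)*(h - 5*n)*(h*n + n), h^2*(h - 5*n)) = h - 5*n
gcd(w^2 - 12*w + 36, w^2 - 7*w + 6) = w - 6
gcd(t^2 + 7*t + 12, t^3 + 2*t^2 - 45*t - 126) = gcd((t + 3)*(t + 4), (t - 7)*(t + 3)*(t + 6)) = t + 3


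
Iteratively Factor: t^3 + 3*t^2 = (t)*(t^2 + 3*t) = t^2*(t + 3)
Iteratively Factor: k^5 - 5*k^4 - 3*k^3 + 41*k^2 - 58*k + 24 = (k - 2)*(k^4 - 3*k^3 - 9*k^2 + 23*k - 12) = (k - 2)*(k - 1)*(k^3 - 2*k^2 - 11*k + 12) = (k - 2)*(k - 1)*(k + 3)*(k^2 - 5*k + 4) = (k - 4)*(k - 2)*(k - 1)*(k + 3)*(k - 1)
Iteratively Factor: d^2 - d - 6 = (d + 2)*(d - 3)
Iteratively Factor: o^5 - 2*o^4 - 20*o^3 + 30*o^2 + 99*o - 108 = (o + 3)*(o^4 - 5*o^3 - 5*o^2 + 45*o - 36) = (o - 3)*(o + 3)*(o^3 - 2*o^2 - 11*o + 12) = (o - 3)*(o + 3)^2*(o^2 - 5*o + 4) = (o - 3)*(o - 1)*(o + 3)^2*(o - 4)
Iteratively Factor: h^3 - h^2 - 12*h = (h - 4)*(h^2 + 3*h) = h*(h - 4)*(h + 3)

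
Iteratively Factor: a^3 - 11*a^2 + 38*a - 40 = (a - 2)*(a^2 - 9*a + 20) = (a - 5)*(a - 2)*(a - 4)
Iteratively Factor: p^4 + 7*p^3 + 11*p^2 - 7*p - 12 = (p + 3)*(p^3 + 4*p^2 - p - 4) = (p + 1)*(p + 3)*(p^2 + 3*p - 4) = (p + 1)*(p + 3)*(p + 4)*(p - 1)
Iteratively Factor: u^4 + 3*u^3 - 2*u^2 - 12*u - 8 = (u + 2)*(u^3 + u^2 - 4*u - 4) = (u + 2)^2*(u^2 - u - 2) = (u - 2)*(u + 2)^2*(u + 1)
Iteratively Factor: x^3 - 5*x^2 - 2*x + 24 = (x - 4)*(x^2 - x - 6) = (x - 4)*(x - 3)*(x + 2)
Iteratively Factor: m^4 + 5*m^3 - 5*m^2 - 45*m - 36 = (m - 3)*(m^3 + 8*m^2 + 19*m + 12) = (m - 3)*(m + 3)*(m^2 + 5*m + 4) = (m - 3)*(m + 3)*(m + 4)*(m + 1)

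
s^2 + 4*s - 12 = (s - 2)*(s + 6)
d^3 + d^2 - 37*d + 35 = (d - 5)*(d - 1)*(d + 7)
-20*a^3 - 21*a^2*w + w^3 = (-5*a + w)*(a + w)*(4*a + w)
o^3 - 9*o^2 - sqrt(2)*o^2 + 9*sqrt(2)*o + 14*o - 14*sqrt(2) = (o - 7)*(o - 2)*(o - sqrt(2))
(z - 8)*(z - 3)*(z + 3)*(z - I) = z^4 - 8*z^3 - I*z^3 - 9*z^2 + 8*I*z^2 + 72*z + 9*I*z - 72*I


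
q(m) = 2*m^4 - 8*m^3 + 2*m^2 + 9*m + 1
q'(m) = 8*m^3 - 24*m^2 + 4*m + 9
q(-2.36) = 158.09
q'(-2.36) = -239.26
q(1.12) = 5.50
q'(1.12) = -5.39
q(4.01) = 70.54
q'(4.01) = 154.97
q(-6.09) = 4578.35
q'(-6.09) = -2712.41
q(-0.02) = 0.82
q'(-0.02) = 8.91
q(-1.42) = 23.29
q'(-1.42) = -67.98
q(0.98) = 6.06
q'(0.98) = -2.60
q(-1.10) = 7.10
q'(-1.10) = -35.09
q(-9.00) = 19036.00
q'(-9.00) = -7803.00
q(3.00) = -8.00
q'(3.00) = 21.00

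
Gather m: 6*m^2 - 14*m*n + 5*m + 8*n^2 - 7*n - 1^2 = 6*m^2 + m*(5 - 14*n) + 8*n^2 - 7*n - 1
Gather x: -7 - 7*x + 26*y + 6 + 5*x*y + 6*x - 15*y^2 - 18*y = x*(5*y - 1) - 15*y^2 + 8*y - 1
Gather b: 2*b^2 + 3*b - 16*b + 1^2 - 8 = 2*b^2 - 13*b - 7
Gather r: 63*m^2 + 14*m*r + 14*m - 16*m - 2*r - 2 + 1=63*m^2 - 2*m + r*(14*m - 2) - 1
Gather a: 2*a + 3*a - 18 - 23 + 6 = 5*a - 35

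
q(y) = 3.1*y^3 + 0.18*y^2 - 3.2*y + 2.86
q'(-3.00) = 79.42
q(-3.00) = -69.62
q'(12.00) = 1340.32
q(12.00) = 5347.18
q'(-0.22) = -2.83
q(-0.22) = 3.54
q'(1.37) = 14.75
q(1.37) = 6.79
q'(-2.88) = 72.90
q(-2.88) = -60.48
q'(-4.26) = 164.04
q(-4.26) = -219.90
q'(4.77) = 210.12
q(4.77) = 328.14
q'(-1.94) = 31.10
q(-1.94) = -12.89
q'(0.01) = -3.20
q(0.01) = 2.83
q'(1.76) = 26.24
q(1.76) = 14.69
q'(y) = 9.3*y^2 + 0.36*y - 3.2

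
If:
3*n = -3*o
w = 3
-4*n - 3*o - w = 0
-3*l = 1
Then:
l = -1/3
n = -3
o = 3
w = 3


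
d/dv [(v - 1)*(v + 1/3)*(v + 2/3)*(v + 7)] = 4*v^3 + 21*v^2 - 14*v/9 - 17/3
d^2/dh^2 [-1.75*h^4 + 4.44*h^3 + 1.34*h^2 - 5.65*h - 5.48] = -21.0*h^2 + 26.64*h + 2.68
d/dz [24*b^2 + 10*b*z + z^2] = 10*b + 2*z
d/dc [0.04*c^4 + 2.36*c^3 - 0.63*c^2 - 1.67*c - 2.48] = 0.16*c^3 + 7.08*c^2 - 1.26*c - 1.67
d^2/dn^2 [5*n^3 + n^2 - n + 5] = 30*n + 2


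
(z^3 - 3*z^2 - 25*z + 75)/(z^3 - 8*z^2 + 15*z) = (z + 5)/z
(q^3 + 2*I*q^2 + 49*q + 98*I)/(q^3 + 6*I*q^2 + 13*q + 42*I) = (q - 7*I)/(q - 3*I)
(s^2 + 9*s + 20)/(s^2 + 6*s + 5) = (s + 4)/(s + 1)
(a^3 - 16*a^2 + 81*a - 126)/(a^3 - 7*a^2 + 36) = (a - 7)/(a + 2)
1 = 1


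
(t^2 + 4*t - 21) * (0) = 0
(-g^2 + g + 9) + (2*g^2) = g^2 + g + 9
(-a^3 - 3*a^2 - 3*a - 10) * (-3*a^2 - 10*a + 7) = 3*a^5 + 19*a^4 + 32*a^3 + 39*a^2 + 79*a - 70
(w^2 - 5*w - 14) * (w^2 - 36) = w^4 - 5*w^3 - 50*w^2 + 180*w + 504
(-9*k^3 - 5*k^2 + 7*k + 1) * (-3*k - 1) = 27*k^4 + 24*k^3 - 16*k^2 - 10*k - 1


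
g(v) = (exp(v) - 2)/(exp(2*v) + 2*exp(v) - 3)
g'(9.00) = 0.00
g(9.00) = 0.00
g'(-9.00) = 0.00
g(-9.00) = 0.67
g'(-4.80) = 0.00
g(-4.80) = 0.67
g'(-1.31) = 0.09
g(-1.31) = 0.72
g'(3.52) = -0.02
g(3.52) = 0.03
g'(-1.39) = 0.08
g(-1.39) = 0.72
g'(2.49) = -0.04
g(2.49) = 0.06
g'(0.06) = 69.34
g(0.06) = -3.74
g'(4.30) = -0.01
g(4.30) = 0.01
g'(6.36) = -0.00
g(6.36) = 0.00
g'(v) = (exp(v) - 2)*(-2*exp(2*v) - 2*exp(v))/(exp(2*v) + 2*exp(v) - 3)^2 + exp(v)/(exp(2*v) + 2*exp(v) - 3) = (-2*(exp(v) - 2)*(exp(v) + 1) + exp(2*v) + 2*exp(v) - 3)*exp(v)/(exp(2*v) + 2*exp(v) - 3)^2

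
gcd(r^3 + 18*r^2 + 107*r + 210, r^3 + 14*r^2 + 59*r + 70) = r^2 + 12*r + 35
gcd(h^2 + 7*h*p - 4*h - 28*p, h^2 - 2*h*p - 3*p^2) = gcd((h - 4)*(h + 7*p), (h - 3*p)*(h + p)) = 1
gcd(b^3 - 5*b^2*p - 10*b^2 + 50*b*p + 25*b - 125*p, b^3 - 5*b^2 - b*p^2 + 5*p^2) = b - 5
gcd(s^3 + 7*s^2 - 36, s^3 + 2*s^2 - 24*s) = s + 6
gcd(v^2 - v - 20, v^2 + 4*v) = v + 4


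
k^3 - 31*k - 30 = (k - 6)*(k + 1)*(k + 5)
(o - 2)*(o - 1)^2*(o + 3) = o^4 - o^3 - 7*o^2 + 13*o - 6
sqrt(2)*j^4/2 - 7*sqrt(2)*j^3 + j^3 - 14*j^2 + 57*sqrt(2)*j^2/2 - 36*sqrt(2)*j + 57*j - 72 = (j - 8)*(j - 3)^2*(sqrt(2)*j/2 + 1)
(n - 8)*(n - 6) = n^2 - 14*n + 48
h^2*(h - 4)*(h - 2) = h^4 - 6*h^3 + 8*h^2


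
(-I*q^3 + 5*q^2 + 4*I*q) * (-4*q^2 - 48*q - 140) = 4*I*q^5 - 20*q^4 + 48*I*q^4 - 240*q^3 + 124*I*q^3 - 700*q^2 - 192*I*q^2 - 560*I*q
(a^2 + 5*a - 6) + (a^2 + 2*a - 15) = 2*a^2 + 7*a - 21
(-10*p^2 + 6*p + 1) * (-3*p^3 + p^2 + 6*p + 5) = 30*p^5 - 28*p^4 - 57*p^3 - 13*p^2 + 36*p + 5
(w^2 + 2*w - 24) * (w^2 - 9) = w^4 + 2*w^3 - 33*w^2 - 18*w + 216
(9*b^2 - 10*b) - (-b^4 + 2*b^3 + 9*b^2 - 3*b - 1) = b^4 - 2*b^3 - 7*b + 1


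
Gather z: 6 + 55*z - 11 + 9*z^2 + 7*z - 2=9*z^2 + 62*z - 7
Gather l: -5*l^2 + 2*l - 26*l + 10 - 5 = -5*l^2 - 24*l + 5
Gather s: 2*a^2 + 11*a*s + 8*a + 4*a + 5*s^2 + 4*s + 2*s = 2*a^2 + 12*a + 5*s^2 + s*(11*a + 6)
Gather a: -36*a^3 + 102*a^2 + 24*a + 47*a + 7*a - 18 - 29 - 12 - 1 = -36*a^3 + 102*a^2 + 78*a - 60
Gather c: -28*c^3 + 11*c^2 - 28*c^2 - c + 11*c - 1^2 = -28*c^3 - 17*c^2 + 10*c - 1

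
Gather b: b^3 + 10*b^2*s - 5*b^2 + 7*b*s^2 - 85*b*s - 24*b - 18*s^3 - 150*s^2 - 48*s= b^3 + b^2*(10*s - 5) + b*(7*s^2 - 85*s - 24) - 18*s^3 - 150*s^2 - 48*s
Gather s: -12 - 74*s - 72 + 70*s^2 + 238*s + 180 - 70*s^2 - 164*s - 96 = 0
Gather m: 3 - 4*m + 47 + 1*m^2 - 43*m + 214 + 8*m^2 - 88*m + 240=9*m^2 - 135*m + 504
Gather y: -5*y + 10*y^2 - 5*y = 10*y^2 - 10*y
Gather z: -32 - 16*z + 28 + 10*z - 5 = -6*z - 9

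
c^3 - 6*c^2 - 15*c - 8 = (c - 8)*(c + 1)^2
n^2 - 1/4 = (n - 1/2)*(n + 1/2)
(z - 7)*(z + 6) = z^2 - z - 42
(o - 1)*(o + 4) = o^2 + 3*o - 4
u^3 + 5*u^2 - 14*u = u*(u - 2)*(u + 7)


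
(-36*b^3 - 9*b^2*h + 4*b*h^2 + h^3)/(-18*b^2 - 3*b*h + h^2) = (12*b^2 - b*h - h^2)/(6*b - h)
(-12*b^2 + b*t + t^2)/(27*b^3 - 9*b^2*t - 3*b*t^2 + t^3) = (4*b + t)/(-9*b^2 + t^2)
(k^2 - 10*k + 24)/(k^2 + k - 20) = (k - 6)/(k + 5)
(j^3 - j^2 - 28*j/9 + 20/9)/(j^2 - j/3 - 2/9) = (3*j^2 - j - 10)/(3*j + 1)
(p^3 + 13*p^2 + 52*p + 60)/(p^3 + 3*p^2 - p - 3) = (p^3 + 13*p^2 + 52*p + 60)/(p^3 + 3*p^2 - p - 3)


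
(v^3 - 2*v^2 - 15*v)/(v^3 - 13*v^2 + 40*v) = (v + 3)/(v - 8)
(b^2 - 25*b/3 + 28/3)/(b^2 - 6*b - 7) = (b - 4/3)/(b + 1)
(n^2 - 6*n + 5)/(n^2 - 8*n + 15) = (n - 1)/(n - 3)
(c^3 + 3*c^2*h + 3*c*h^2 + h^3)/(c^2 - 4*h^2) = (c^3 + 3*c^2*h + 3*c*h^2 + h^3)/(c^2 - 4*h^2)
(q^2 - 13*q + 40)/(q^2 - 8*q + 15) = (q - 8)/(q - 3)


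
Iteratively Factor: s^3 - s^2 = (s - 1)*(s^2) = s*(s - 1)*(s)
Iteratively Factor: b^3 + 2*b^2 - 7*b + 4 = (b + 4)*(b^2 - 2*b + 1) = (b - 1)*(b + 4)*(b - 1)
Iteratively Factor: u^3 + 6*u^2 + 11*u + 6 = (u + 3)*(u^2 + 3*u + 2) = (u + 2)*(u + 3)*(u + 1)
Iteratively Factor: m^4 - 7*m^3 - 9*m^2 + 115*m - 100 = (m - 1)*(m^3 - 6*m^2 - 15*m + 100) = (m - 1)*(m + 4)*(m^2 - 10*m + 25) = (m - 5)*(m - 1)*(m + 4)*(m - 5)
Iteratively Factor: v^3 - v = (v - 1)*(v^2 + v) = v*(v - 1)*(v + 1)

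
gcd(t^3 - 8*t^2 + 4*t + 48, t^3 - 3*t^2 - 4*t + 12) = t + 2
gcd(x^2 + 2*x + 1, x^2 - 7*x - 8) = x + 1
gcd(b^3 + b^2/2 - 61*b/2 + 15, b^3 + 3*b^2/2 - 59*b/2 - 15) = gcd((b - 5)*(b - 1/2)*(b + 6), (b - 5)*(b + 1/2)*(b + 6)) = b^2 + b - 30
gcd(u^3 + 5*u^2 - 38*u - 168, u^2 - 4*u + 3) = 1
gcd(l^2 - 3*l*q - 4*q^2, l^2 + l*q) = l + q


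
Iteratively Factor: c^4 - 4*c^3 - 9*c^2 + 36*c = (c - 3)*(c^3 - c^2 - 12*c) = c*(c - 3)*(c^2 - c - 12) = c*(c - 4)*(c - 3)*(c + 3)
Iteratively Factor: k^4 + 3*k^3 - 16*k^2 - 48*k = (k)*(k^3 + 3*k^2 - 16*k - 48) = k*(k - 4)*(k^2 + 7*k + 12) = k*(k - 4)*(k + 3)*(k + 4)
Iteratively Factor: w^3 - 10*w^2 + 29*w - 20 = (w - 4)*(w^2 - 6*w + 5) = (w - 4)*(w - 1)*(w - 5)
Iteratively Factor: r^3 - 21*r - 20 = (r + 4)*(r^2 - 4*r - 5) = (r + 1)*(r + 4)*(r - 5)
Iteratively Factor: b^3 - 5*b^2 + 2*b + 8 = (b + 1)*(b^2 - 6*b + 8) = (b - 2)*(b + 1)*(b - 4)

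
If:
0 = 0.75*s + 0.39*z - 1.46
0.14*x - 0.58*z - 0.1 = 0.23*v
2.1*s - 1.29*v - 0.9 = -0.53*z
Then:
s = 1.94666666666667 - 0.52*z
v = 2.47131782945736 - 0.435658914728682*z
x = 3.42713178294574*z + 4.77430786267996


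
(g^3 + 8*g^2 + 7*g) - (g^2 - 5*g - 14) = g^3 + 7*g^2 + 12*g + 14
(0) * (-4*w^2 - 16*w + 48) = 0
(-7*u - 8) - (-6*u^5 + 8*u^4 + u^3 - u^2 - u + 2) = 6*u^5 - 8*u^4 - u^3 + u^2 - 6*u - 10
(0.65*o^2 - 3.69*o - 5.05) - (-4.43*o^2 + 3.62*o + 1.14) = 5.08*o^2 - 7.31*o - 6.19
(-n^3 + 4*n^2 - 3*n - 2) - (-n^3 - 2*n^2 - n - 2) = 6*n^2 - 2*n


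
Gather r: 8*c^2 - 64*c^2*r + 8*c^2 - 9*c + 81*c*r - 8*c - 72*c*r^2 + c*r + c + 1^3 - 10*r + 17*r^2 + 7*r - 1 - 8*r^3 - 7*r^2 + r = 16*c^2 - 16*c - 8*r^3 + r^2*(10 - 72*c) + r*(-64*c^2 + 82*c - 2)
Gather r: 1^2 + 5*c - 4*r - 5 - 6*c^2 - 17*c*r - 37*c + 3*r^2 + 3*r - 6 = -6*c^2 - 32*c + 3*r^2 + r*(-17*c - 1) - 10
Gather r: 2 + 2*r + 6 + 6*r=8*r + 8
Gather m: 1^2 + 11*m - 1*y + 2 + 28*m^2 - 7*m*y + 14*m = 28*m^2 + m*(25 - 7*y) - y + 3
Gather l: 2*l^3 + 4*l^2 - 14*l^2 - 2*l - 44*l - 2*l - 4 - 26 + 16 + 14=2*l^3 - 10*l^2 - 48*l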